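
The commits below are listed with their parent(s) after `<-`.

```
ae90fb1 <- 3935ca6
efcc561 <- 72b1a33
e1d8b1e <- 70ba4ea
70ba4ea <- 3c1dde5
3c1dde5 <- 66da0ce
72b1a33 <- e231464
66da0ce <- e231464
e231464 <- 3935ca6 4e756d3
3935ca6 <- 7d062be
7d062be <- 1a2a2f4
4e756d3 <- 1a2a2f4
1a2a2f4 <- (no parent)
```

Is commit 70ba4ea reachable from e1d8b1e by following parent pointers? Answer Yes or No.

Yes

Ancestors of e1d8b1e (commits reachable by following parents): {1a2a2f4, 3935ca6, 3c1dde5, 4e756d3, 66da0ce, 70ba4ea, 7d062be, e1d8b1e, e231464}.
70ba4ea is in that set, so it is an ancestor of e1d8b1e.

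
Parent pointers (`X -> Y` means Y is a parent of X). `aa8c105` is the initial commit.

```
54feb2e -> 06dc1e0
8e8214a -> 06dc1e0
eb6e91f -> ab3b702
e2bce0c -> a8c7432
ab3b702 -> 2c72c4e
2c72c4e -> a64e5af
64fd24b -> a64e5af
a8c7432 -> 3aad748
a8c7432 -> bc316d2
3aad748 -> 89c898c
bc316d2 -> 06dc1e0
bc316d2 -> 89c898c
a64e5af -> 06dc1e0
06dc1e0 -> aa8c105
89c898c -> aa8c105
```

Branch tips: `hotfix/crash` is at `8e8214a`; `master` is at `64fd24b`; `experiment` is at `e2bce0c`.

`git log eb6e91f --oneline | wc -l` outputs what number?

6

Walking parent pointers from eb6e91f: reachable set = {06dc1e0, 2c72c4e, a64e5af, aa8c105, ab3b702, eb6e91f}.
That is 6 commits.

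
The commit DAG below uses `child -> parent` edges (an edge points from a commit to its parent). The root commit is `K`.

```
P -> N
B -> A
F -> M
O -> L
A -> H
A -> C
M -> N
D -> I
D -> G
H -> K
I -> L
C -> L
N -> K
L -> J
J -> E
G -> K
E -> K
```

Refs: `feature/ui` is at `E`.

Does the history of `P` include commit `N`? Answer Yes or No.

Yes

Ancestors of P (commits reachable by following parents): {K, N, P}.
N is in that set, so it is an ancestor of P.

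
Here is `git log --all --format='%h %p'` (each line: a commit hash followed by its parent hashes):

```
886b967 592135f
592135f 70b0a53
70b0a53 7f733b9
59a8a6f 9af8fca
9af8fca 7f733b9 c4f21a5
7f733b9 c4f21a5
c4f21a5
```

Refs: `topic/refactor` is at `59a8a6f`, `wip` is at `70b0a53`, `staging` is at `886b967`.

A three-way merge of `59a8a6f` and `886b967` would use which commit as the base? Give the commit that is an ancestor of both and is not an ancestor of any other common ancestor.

7f733b9

Ancestors of 59a8a6f: {59a8a6f, 7f733b9, 9af8fca, c4f21a5}.
Ancestors of 886b967: {592135f, 70b0a53, 7f733b9, 886b967, c4f21a5}.
Common ancestors: {7f733b9, c4f21a5}.
Among these, 7f733b9 is not an ancestor of any other common ancestor — it is the merge base.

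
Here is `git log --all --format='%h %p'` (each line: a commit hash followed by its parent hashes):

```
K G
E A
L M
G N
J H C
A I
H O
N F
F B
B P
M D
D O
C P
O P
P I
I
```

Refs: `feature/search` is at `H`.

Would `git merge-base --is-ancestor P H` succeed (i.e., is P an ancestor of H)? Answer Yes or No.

Yes

Ancestors of H (commits reachable by following parents): {H, I, O, P}.
P is in that set, so it is an ancestor of H.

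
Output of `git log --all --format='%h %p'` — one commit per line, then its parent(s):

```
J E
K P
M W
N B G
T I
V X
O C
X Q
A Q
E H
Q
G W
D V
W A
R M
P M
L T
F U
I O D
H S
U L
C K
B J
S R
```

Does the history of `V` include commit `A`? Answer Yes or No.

No

Ancestors of V: {Q, V, X}.
A is not in that set, so it is not an ancestor of V.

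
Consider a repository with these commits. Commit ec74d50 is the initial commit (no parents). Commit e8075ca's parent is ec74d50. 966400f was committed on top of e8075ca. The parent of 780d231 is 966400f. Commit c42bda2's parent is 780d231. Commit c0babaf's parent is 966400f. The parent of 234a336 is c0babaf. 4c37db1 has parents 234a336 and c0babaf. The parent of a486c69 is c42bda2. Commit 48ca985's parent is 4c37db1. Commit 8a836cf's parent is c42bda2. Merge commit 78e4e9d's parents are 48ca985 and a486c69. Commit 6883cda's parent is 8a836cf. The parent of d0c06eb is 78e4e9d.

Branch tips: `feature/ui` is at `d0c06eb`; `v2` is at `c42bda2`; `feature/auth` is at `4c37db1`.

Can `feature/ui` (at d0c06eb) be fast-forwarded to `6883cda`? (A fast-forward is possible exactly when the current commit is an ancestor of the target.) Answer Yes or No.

No

A fast-forward from d0c06eb to 6883cda is possible iff d0c06eb is an ancestor of 6883cda.
Ancestors of 6883cda: {6883cda, 780d231, 8a836cf, 966400f, c42bda2, e8075ca, ec74d50}.
d0c06eb is not among them, so fast-forward is not possible.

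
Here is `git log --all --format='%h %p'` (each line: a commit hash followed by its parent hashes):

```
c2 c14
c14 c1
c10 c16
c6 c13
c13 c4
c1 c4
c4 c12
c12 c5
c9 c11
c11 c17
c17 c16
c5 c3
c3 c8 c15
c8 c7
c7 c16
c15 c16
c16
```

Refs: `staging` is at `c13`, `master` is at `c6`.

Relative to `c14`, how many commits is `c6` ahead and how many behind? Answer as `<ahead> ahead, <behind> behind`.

2 ahead, 2 behind

Reachable from c6: {c12, c13, c15, c16, c3, c4, c5, c6, c7, c8}.
Reachable from c14: {c1, c12, c14, c15, c16, c3, c4, c5, c7, c8}.
Only in c6's history (ahead): {c13, c6} — 2.
Only in c14's history (behind): {c1, c14} — 2.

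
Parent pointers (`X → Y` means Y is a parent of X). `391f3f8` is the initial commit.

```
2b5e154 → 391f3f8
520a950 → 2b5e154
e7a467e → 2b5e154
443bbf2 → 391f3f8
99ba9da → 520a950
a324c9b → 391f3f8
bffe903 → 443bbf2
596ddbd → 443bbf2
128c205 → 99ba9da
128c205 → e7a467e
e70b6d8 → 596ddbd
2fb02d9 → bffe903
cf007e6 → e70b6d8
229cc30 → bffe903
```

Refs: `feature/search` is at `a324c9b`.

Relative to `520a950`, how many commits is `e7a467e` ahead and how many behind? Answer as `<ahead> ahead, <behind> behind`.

Reachable from e7a467e: {2b5e154, 391f3f8, e7a467e}.
Reachable from 520a950: {2b5e154, 391f3f8, 520a950}.
Only in e7a467e's history (ahead): {e7a467e} — 1.
Only in 520a950's history (behind): {520a950} — 1.

1 ahead, 1 behind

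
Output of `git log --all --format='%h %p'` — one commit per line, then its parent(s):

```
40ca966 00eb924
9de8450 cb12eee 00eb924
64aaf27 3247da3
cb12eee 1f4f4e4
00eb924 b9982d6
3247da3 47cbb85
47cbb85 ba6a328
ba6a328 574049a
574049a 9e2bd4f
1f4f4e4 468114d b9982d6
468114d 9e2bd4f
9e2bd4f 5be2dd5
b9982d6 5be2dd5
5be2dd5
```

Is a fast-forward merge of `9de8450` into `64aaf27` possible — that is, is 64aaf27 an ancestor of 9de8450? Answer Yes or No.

A fast-forward from 64aaf27 to 9de8450 is possible iff 64aaf27 is an ancestor of 9de8450.
Ancestors of 9de8450: {00eb924, 1f4f4e4, 468114d, 5be2dd5, 9de8450, 9e2bd4f, b9982d6, cb12eee}.
64aaf27 is not among them, so fast-forward is not possible.

No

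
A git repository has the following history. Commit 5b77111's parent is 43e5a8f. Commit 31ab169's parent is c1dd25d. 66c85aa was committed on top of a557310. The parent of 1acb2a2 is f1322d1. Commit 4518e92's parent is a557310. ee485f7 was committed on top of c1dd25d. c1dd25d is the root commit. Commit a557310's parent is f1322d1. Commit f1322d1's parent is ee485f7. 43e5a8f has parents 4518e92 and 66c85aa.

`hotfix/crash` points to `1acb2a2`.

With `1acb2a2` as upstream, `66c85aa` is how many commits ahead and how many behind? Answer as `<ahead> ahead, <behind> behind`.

Reachable from 66c85aa: {66c85aa, a557310, c1dd25d, ee485f7, f1322d1}.
Reachable from 1acb2a2: {1acb2a2, c1dd25d, ee485f7, f1322d1}.
Only in 66c85aa's history (ahead): {66c85aa, a557310} — 2.
Only in 1acb2a2's history (behind): {1acb2a2} — 1.

2 ahead, 1 behind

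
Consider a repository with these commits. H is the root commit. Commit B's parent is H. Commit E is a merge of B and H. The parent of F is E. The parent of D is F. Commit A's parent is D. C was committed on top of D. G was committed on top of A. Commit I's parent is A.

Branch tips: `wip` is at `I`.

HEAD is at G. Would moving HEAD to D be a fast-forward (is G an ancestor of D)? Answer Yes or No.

No

A fast-forward from G to D is possible iff G is an ancestor of D.
Ancestors of D: {B, D, E, F, H}.
G is not among them, so fast-forward is not possible.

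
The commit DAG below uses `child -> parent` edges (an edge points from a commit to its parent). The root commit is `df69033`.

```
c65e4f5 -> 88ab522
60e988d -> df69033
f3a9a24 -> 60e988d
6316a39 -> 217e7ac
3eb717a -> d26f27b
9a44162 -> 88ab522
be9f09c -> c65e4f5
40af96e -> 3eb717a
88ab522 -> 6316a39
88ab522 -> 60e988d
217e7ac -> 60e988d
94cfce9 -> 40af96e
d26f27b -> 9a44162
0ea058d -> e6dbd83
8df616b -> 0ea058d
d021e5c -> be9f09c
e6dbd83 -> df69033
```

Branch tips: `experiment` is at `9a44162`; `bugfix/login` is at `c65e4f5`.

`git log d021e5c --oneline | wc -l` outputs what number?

Walking parent pointers from d021e5c: reachable set = {217e7ac, 60e988d, 6316a39, 88ab522, be9f09c, c65e4f5, d021e5c, df69033}.
That is 8 commits.

8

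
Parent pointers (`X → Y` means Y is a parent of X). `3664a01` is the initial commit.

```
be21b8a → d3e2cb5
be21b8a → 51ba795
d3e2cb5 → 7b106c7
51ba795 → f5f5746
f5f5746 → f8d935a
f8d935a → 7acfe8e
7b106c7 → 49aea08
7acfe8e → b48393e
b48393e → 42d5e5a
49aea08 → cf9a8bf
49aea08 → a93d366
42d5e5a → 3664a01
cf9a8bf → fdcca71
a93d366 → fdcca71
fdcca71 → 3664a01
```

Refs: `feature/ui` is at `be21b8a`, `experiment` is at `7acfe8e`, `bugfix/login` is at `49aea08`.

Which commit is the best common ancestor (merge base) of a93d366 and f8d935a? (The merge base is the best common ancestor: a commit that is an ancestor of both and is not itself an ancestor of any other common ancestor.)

Ancestors of a93d366: {3664a01, a93d366, fdcca71}.
Ancestors of f8d935a: {3664a01, 42d5e5a, 7acfe8e, b48393e, f8d935a}.
Common ancestors: {3664a01}.
The only common ancestor is 3664a01, so it is the merge base.

3664a01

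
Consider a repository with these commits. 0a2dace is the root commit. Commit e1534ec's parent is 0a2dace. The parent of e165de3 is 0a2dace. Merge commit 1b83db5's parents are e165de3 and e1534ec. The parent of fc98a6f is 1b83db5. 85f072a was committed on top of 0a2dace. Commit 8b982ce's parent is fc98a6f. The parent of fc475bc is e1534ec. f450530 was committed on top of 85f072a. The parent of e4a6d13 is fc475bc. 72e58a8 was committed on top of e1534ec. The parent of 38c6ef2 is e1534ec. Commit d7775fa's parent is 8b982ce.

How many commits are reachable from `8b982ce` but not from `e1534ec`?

4

Reachable from 8b982ce: {0a2dace, 1b83db5, 8b982ce, e1534ec, e165de3, fc98a6f}.
Reachable from e1534ec: {0a2dace, e1534ec}.
In 8b982ce's history but not e1534ec's: {1b83db5, 8b982ce, e165de3, fc98a6f} — 4 commits.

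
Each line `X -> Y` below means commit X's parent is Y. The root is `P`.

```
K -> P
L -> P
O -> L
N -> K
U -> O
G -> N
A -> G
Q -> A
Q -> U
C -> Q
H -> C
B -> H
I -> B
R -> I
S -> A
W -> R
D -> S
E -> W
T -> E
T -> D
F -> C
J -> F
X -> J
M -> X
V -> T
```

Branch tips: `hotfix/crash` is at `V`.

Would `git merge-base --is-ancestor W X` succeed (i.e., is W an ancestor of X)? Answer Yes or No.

No

Ancestors of X: {A, C, F, G, J, K, L, N, O, P, Q, U, X}.
W is not in that set, so it is not an ancestor of X.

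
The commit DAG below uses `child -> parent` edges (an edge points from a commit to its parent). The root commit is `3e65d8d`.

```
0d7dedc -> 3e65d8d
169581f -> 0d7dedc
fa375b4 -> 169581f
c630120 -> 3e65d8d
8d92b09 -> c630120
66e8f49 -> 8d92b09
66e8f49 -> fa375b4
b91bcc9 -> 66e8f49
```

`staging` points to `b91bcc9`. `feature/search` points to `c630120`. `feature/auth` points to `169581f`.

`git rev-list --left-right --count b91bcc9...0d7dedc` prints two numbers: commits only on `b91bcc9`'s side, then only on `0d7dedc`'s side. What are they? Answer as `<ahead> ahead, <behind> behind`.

Reachable from b91bcc9: {0d7dedc, 169581f, 3e65d8d, 66e8f49, 8d92b09, b91bcc9, c630120, fa375b4}.
Reachable from 0d7dedc: {0d7dedc, 3e65d8d}.
Only in b91bcc9's history (ahead): {169581f, 66e8f49, 8d92b09, b91bcc9, c630120, fa375b4} — 6.
Only in 0d7dedc's history (behind): {} — 0.

6 ahead, 0 behind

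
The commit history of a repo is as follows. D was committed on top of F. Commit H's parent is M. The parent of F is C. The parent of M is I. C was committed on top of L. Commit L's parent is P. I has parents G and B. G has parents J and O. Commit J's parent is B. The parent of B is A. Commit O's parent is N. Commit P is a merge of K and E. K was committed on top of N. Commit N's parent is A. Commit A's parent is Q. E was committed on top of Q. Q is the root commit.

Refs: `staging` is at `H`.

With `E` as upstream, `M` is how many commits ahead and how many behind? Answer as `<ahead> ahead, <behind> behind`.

Reachable from M: {A, B, G, I, J, M, N, O, Q}.
Reachable from E: {E, Q}.
Only in M's history (ahead): {A, B, G, I, J, M, N, O} — 8.
Only in E's history (behind): {E} — 1.

8 ahead, 1 behind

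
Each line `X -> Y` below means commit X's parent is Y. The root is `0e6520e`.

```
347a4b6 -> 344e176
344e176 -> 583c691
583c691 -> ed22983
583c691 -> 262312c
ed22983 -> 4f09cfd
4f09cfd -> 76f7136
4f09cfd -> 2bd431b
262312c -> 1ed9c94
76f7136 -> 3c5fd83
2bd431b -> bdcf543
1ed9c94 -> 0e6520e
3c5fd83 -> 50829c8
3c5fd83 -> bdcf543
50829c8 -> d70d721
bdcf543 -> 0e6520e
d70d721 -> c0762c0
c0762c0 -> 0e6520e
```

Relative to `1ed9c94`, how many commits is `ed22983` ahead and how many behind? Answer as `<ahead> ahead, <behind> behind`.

9 ahead, 1 behind

Reachable from ed22983: {0e6520e, 2bd431b, 3c5fd83, 4f09cfd, 50829c8, 76f7136, bdcf543, c0762c0, d70d721, ed22983}.
Reachable from 1ed9c94: {0e6520e, 1ed9c94}.
Only in ed22983's history (ahead): {2bd431b, 3c5fd83, 4f09cfd, 50829c8, 76f7136, bdcf543, c0762c0, d70d721, ed22983} — 9.
Only in 1ed9c94's history (behind): {1ed9c94} — 1.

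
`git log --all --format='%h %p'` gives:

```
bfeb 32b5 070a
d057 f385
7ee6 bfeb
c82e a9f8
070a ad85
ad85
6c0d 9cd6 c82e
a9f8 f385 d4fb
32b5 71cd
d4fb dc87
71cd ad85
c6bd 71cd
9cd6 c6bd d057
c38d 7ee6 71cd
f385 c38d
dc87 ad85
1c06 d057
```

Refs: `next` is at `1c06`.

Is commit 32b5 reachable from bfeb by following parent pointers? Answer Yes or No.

Yes

Ancestors of bfeb (commits reachable by following parents): {070a, 32b5, 71cd, ad85, bfeb}.
32b5 is in that set, so it is an ancestor of bfeb.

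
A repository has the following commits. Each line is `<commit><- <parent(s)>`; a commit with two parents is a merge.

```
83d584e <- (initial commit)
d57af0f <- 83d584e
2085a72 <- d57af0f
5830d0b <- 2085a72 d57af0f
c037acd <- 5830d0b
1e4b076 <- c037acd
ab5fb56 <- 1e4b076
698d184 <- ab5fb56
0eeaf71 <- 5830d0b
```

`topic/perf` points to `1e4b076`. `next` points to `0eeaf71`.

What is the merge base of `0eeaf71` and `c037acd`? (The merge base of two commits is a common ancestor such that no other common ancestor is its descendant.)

Ancestors of 0eeaf71: {0eeaf71, 2085a72, 5830d0b, 83d584e, d57af0f}.
Ancestors of c037acd: {2085a72, 5830d0b, 83d584e, c037acd, d57af0f}.
Common ancestors: {2085a72, 5830d0b, 83d584e, d57af0f}.
Among these, 5830d0b is not an ancestor of any other common ancestor — it is the merge base.

5830d0b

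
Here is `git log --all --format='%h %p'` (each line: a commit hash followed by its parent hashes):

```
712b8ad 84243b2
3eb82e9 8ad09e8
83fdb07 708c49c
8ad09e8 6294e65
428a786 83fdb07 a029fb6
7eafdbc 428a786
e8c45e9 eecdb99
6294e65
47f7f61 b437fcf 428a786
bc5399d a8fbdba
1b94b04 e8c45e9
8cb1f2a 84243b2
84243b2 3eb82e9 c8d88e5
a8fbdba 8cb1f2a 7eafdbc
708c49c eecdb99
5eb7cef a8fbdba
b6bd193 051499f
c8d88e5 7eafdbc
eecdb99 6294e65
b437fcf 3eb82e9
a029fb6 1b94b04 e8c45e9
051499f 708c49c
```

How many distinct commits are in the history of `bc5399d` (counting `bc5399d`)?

Walking parent pointers from bc5399d: reachable set = {1b94b04, 3eb82e9, 428a786, 6294e65, 708c49c, 7eafdbc, 83fdb07, 84243b2, 8ad09e8, 8cb1f2a, a029fb6, a8fbdba, bc5399d, c8d88e5, e8c45e9, eecdb99}.
That is 16 commits.

16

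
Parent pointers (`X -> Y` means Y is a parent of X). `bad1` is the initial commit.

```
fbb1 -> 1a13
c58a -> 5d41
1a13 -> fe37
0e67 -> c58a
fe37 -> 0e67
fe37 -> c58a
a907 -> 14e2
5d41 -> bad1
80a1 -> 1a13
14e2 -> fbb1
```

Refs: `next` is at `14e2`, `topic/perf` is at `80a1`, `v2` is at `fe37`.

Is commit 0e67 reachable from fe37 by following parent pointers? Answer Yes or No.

Yes

Ancestors of fe37 (commits reachable by following parents): {0e67, 5d41, bad1, c58a, fe37}.
0e67 is in that set, so it is an ancestor of fe37.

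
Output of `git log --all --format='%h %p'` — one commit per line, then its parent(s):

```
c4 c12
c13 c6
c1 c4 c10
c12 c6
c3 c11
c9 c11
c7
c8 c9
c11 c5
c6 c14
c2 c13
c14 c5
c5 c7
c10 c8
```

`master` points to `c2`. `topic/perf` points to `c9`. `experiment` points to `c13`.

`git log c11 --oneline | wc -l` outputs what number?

Walking parent pointers from c11: reachable set = {c11, c5, c7}.
That is 3 commits.

3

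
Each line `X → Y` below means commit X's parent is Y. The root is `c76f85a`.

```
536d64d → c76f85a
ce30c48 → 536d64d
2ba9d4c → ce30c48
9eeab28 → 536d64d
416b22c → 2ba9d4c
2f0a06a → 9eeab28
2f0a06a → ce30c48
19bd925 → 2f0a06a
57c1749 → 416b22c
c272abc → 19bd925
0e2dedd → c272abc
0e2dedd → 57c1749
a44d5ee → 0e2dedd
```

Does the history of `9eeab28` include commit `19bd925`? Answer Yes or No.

Ancestors of 9eeab28: {536d64d, 9eeab28, c76f85a}.
19bd925 is not in that set, so it is not an ancestor of 9eeab28.

No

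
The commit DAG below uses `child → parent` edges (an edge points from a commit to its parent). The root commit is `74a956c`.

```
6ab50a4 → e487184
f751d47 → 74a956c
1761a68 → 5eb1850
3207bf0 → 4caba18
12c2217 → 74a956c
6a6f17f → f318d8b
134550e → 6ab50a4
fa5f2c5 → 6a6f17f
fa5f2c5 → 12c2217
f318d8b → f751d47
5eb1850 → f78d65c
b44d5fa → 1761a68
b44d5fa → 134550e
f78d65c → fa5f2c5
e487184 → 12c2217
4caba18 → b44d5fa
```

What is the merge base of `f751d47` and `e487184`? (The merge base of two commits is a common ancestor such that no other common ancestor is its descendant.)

74a956c

Ancestors of f751d47: {74a956c, f751d47}.
Ancestors of e487184: {12c2217, 74a956c, e487184}.
Common ancestors: {74a956c}.
The only common ancestor is 74a956c, so it is the merge base.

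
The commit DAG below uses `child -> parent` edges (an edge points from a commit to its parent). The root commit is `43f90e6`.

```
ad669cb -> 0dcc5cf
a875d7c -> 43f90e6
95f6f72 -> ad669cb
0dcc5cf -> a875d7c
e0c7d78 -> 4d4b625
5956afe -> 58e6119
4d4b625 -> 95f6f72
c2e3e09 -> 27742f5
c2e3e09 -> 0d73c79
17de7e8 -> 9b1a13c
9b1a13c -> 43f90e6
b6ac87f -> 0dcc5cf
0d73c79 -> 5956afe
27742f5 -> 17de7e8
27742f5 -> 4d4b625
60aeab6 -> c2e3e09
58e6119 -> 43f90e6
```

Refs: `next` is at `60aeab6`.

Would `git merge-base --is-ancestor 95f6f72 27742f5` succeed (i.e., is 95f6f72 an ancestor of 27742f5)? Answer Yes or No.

Ancestors of 27742f5 (commits reachable by following parents): {0dcc5cf, 17de7e8, 27742f5, 43f90e6, 4d4b625, 95f6f72, 9b1a13c, a875d7c, ad669cb}.
95f6f72 is in that set, so it is an ancestor of 27742f5.

Yes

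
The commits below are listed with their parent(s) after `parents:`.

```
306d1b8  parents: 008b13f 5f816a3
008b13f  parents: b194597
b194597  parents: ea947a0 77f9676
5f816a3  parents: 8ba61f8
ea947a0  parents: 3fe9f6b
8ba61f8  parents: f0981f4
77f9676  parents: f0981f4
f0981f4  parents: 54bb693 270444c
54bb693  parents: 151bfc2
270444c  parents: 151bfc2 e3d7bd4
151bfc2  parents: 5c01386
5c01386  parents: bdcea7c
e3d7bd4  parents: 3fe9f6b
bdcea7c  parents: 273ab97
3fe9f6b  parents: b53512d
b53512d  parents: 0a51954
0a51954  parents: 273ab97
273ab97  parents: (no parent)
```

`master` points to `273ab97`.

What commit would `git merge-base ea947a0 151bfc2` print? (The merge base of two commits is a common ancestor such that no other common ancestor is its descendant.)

273ab97

Ancestors of ea947a0: {0a51954, 273ab97, 3fe9f6b, b53512d, ea947a0}.
Ancestors of 151bfc2: {151bfc2, 273ab97, 5c01386, bdcea7c}.
Common ancestors: {273ab97}.
The only common ancestor is 273ab97, so it is the merge base.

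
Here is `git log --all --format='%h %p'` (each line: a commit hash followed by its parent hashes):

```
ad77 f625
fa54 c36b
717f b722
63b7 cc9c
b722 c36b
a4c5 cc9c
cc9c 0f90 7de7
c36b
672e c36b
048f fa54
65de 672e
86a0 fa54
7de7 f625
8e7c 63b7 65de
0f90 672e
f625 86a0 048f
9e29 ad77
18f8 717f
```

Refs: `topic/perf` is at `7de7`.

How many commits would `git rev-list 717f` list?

Walking parent pointers from 717f: reachable set = {717f, b722, c36b}.
That is 3 commits.

3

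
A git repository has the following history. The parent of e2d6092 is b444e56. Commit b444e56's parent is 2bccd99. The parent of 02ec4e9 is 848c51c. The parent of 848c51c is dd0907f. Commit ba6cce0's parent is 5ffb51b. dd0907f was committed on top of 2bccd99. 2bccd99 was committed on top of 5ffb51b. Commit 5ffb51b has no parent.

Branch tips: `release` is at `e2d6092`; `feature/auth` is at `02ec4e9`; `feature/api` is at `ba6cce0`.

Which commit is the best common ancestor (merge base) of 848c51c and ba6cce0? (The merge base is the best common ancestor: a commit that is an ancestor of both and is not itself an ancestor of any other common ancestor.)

Ancestors of 848c51c: {2bccd99, 5ffb51b, 848c51c, dd0907f}.
Ancestors of ba6cce0: {5ffb51b, ba6cce0}.
Common ancestors: {5ffb51b}.
The only common ancestor is 5ffb51b, so it is the merge base.

5ffb51b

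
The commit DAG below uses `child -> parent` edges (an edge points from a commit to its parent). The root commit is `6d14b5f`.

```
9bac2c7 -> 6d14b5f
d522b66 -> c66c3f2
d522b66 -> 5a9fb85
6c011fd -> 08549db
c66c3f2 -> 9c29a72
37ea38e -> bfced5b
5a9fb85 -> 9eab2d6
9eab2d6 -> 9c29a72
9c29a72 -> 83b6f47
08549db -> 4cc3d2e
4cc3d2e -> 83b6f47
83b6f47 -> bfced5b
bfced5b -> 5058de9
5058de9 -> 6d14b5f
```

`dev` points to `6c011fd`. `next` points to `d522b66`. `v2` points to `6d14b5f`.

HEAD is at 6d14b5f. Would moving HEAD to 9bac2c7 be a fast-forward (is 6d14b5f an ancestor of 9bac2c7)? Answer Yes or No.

A fast-forward from 6d14b5f to 9bac2c7 is possible iff 6d14b5f is an ancestor of 9bac2c7.
Ancestors of 9bac2c7: {6d14b5f, 9bac2c7}.
6d14b5f is among them, so fast-forward is possible.

Yes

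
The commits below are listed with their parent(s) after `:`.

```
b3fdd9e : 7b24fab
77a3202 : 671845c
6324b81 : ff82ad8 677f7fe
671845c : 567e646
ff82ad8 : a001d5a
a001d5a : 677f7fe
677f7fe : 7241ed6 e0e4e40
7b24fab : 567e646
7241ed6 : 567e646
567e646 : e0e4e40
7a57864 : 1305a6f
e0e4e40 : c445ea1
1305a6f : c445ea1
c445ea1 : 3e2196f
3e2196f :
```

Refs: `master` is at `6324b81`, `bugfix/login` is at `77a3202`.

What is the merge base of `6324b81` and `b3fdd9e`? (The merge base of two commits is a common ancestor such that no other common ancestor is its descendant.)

Ancestors of 6324b81: {3e2196f, 567e646, 6324b81, 677f7fe, 7241ed6, a001d5a, c445ea1, e0e4e40, ff82ad8}.
Ancestors of b3fdd9e: {3e2196f, 567e646, 7b24fab, b3fdd9e, c445ea1, e0e4e40}.
Common ancestors: {3e2196f, 567e646, c445ea1, e0e4e40}.
Among these, 567e646 is not an ancestor of any other common ancestor — it is the merge base.

567e646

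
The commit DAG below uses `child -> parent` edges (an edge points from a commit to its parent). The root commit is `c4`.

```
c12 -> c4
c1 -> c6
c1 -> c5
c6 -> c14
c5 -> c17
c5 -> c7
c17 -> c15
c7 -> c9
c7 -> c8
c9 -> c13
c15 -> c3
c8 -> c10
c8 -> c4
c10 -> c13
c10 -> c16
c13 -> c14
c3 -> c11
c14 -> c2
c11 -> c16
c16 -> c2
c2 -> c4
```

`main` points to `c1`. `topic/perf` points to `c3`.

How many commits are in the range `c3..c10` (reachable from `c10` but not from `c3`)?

3

Reachable from c10: {c10, c13, c14, c16, c2, c4}.
Reachable from c3: {c11, c16, c2, c3, c4}.
In c10's history but not c3's: {c10, c13, c14} — 3 commits.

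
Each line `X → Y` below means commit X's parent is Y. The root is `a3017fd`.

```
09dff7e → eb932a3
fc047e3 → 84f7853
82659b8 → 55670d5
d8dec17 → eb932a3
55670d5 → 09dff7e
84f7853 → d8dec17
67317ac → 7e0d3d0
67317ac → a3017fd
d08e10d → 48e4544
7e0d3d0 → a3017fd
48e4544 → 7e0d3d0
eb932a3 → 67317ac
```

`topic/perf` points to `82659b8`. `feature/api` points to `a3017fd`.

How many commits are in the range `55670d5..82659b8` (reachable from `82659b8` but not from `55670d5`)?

1

Reachable from 82659b8: {09dff7e, 55670d5, 67317ac, 7e0d3d0, 82659b8, a3017fd, eb932a3}.
Reachable from 55670d5: {09dff7e, 55670d5, 67317ac, 7e0d3d0, a3017fd, eb932a3}.
In 82659b8's history but not 55670d5's: {82659b8} — 1 commit.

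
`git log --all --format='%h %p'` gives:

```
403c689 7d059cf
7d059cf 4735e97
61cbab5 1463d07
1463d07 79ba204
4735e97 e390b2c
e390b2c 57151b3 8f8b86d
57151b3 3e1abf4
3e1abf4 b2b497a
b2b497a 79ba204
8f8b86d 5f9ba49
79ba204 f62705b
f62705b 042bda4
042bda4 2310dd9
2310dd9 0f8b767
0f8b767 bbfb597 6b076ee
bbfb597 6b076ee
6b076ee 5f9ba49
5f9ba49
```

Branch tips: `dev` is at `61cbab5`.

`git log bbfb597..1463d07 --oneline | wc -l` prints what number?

Reachable from 1463d07: {042bda4, 0f8b767, 1463d07, 2310dd9, 5f9ba49, 6b076ee, 79ba204, bbfb597, f62705b}.
Reachable from bbfb597: {5f9ba49, 6b076ee, bbfb597}.
In 1463d07's history but not bbfb597's: {042bda4, 0f8b767, 1463d07, 2310dd9, 79ba204, f62705b} — 6 commits.

6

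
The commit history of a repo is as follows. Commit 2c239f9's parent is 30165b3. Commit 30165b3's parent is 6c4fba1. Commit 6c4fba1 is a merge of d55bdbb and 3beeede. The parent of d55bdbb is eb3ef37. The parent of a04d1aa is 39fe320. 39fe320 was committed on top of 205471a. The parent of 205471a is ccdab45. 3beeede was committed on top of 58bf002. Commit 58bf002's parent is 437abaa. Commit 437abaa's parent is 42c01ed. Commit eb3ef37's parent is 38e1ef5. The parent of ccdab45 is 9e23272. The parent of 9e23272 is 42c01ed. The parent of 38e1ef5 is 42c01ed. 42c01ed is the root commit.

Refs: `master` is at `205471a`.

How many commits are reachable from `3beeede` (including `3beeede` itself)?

Walking parent pointers from 3beeede: reachable set = {3beeede, 42c01ed, 437abaa, 58bf002}.
That is 4 commits.

4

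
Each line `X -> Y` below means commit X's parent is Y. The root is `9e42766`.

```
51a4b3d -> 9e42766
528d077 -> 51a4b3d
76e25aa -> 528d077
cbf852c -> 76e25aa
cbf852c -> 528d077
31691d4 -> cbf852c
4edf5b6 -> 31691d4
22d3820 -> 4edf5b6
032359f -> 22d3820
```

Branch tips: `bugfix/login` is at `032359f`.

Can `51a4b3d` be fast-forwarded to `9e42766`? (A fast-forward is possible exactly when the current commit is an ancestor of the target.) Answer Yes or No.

A fast-forward from 51a4b3d to 9e42766 is possible iff 51a4b3d is an ancestor of 9e42766.
Ancestors of 9e42766: {9e42766}.
51a4b3d is not among them, so fast-forward is not possible.

No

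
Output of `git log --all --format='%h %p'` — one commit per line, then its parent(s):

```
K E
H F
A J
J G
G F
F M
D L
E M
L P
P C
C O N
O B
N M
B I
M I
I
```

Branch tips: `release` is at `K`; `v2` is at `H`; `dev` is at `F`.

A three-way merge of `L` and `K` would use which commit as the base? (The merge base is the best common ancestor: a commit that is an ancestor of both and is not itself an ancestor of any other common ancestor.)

Ancestors of L: {B, C, I, L, M, N, O, P}.
Ancestors of K: {E, I, K, M}.
Common ancestors: {I, M}.
Among these, M is not an ancestor of any other common ancestor — it is the merge base.

M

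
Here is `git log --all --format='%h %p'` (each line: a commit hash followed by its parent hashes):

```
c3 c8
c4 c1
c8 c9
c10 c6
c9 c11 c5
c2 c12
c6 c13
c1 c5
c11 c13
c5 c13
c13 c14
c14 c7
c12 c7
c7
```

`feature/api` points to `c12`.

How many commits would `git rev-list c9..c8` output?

1

Reachable from c8: {c11, c13, c14, c5, c7, c8, c9}.
Reachable from c9: {c11, c13, c14, c5, c7, c9}.
In c8's history but not c9's: {c8} — 1 commit.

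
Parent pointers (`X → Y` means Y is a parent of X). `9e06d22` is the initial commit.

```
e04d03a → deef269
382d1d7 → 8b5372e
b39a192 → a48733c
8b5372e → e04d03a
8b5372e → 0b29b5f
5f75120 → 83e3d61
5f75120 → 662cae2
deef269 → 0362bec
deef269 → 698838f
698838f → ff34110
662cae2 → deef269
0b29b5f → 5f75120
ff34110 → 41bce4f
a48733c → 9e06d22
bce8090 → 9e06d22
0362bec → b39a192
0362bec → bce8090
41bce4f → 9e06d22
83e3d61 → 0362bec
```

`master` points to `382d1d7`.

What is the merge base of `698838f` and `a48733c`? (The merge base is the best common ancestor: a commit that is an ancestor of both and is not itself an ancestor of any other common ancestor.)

9e06d22

Ancestors of 698838f: {41bce4f, 698838f, 9e06d22, ff34110}.
Ancestors of a48733c: {9e06d22, a48733c}.
Common ancestors: {9e06d22}.
The only common ancestor is 9e06d22, so it is the merge base.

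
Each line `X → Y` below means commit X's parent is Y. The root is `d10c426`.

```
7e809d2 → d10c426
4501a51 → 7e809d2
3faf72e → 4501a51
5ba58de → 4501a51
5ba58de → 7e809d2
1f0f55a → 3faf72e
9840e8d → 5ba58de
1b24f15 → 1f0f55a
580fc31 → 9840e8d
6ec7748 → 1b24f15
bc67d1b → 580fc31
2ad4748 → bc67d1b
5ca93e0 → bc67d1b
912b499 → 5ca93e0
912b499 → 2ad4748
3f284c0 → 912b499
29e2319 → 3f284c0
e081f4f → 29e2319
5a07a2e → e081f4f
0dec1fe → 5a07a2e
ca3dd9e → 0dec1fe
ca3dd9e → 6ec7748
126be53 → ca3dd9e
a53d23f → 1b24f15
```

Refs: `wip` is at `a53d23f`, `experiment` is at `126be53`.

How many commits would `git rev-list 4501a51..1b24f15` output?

Reachable from 1b24f15: {1b24f15, 1f0f55a, 3faf72e, 4501a51, 7e809d2, d10c426}.
Reachable from 4501a51: {4501a51, 7e809d2, d10c426}.
In 1b24f15's history but not 4501a51's: {1b24f15, 1f0f55a, 3faf72e} — 3 commits.

3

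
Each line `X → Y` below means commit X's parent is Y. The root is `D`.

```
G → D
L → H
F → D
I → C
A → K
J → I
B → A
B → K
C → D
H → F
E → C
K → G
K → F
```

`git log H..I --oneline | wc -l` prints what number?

2

Reachable from I: {C, D, I}.
Reachable from H: {D, F, H}.
In I's history but not H's: {C, I} — 2 commits.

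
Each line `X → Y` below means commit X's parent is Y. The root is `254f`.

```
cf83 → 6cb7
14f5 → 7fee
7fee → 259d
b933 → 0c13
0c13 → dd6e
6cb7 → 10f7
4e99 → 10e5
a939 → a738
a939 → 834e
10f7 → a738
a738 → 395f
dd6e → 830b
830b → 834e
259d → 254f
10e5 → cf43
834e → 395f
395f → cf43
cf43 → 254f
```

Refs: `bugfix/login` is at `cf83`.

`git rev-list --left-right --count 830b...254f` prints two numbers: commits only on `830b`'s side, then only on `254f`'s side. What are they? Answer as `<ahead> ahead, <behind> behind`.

4 ahead, 0 behind

Reachable from 830b: {254f, 395f, 830b, 834e, cf43}.
Reachable from 254f: {254f}.
Only in 830b's history (ahead): {395f, 830b, 834e, cf43} — 4.
Only in 254f's history (behind): {} — 0.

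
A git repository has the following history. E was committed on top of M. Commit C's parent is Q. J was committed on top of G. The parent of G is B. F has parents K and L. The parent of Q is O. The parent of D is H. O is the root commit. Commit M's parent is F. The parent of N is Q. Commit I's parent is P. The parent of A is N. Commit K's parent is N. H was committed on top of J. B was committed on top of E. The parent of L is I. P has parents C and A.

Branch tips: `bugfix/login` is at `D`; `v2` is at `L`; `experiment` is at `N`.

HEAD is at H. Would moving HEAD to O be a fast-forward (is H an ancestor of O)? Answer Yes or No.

A fast-forward from H to O is possible iff H is an ancestor of O.
Ancestors of O: {O}.
H is not among them, so fast-forward is not possible.

No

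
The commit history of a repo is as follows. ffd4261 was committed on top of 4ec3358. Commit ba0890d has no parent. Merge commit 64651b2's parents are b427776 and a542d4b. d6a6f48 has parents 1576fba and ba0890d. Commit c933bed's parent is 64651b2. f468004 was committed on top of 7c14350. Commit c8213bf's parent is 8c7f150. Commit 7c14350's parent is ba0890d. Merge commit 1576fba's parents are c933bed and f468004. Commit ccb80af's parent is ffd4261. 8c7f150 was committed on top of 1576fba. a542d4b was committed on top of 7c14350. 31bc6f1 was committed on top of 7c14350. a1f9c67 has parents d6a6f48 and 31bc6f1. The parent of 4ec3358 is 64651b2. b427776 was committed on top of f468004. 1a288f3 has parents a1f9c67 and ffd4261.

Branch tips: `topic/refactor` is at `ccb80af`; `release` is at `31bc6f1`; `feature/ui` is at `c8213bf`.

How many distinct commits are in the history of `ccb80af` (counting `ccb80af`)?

Walking parent pointers from ccb80af: reachable set = {4ec3358, 64651b2, 7c14350, a542d4b, b427776, ba0890d, ccb80af, f468004, ffd4261}.
That is 9 commits.

9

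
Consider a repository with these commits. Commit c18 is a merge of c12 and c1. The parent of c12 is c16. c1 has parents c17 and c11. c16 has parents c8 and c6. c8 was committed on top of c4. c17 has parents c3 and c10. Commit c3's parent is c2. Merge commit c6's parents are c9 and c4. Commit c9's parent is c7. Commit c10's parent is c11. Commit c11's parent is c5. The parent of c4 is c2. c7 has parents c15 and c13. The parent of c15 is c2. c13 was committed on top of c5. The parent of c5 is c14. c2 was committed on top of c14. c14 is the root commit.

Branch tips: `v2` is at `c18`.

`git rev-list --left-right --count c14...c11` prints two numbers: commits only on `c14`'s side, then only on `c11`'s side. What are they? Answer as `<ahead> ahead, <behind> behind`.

Reachable from c14: {c14}.
Reachable from c11: {c11, c14, c5}.
Only in c14's history (ahead): {} — 0.
Only in c11's history (behind): {c11, c5} — 2.

0 ahead, 2 behind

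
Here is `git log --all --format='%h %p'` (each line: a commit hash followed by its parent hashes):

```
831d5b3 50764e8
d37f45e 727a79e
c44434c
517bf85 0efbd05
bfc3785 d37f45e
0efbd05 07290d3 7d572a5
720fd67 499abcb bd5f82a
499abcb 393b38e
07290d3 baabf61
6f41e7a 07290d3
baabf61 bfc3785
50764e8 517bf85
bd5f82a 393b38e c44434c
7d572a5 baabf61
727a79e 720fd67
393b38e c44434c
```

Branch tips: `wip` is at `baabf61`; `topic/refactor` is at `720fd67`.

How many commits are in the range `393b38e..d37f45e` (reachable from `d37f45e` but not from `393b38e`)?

5

Reachable from d37f45e: {393b38e, 499abcb, 720fd67, 727a79e, bd5f82a, c44434c, d37f45e}.
Reachable from 393b38e: {393b38e, c44434c}.
In d37f45e's history but not 393b38e's: {499abcb, 720fd67, 727a79e, bd5f82a, d37f45e} — 5 commits.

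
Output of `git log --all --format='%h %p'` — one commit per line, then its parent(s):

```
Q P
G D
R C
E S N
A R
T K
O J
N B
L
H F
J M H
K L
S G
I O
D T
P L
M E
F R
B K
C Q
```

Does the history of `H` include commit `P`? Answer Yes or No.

Ancestors of H (commits reachable by following parents): {C, F, H, L, P, Q, R}.
P is in that set, so it is an ancestor of H.

Yes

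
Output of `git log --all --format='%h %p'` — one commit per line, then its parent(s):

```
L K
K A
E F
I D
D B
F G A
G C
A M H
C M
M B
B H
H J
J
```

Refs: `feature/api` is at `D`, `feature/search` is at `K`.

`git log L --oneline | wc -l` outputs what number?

Walking parent pointers from L: reachable set = {A, B, H, J, K, L, M}.
That is 7 commits.

7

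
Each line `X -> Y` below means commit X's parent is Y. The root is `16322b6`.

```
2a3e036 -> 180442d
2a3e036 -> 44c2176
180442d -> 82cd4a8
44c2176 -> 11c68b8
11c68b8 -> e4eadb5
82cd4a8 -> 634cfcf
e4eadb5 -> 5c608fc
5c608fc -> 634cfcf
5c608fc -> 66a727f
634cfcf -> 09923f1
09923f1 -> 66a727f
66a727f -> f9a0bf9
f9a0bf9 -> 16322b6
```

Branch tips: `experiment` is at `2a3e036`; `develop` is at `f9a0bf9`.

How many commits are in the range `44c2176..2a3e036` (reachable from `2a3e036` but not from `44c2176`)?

Reachable from 2a3e036: {09923f1, 11c68b8, 16322b6, 180442d, 2a3e036, 44c2176, 5c608fc, 634cfcf, 66a727f, 82cd4a8, e4eadb5, f9a0bf9}.
Reachable from 44c2176: {09923f1, 11c68b8, 16322b6, 44c2176, 5c608fc, 634cfcf, 66a727f, e4eadb5, f9a0bf9}.
In 2a3e036's history but not 44c2176's: {180442d, 2a3e036, 82cd4a8} — 3 commits.

3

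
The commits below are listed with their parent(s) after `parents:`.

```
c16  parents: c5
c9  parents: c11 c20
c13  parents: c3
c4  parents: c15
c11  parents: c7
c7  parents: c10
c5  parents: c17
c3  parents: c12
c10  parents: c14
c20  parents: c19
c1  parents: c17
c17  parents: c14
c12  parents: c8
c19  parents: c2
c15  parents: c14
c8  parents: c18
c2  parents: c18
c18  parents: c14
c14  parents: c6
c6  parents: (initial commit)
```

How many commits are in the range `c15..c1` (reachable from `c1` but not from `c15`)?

Reachable from c1: {c1, c14, c17, c6}.
Reachable from c15: {c14, c15, c6}.
In c1's history but not c15's: {c1, c17} — 2 commits.

2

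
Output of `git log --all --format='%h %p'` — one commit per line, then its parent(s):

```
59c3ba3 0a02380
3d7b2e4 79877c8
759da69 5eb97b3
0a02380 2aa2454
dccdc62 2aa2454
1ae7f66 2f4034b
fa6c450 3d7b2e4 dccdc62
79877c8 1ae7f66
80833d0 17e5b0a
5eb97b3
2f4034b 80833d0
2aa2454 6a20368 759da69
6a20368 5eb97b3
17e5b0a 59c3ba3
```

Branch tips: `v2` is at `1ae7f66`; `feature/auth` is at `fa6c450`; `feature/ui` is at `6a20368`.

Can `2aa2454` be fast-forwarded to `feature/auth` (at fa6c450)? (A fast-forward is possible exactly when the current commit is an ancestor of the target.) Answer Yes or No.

A fast-forward from 2aa2454 to fa6c450 is possible iff 2aa2454 is an ancestor of fa6c450.
Ancestors of fa6c450: {0a02380, 17e5b0a, 1ae7f66, 2aa2454, 2f4034b, 3d7b2e4, 59c3ba3, 5eb97b3, 6a20368, 759da69, 79877c8, 80833d0, dccdc62, fa6c450}.
2aa2454 is among them, so fast-forward is possible.

Yes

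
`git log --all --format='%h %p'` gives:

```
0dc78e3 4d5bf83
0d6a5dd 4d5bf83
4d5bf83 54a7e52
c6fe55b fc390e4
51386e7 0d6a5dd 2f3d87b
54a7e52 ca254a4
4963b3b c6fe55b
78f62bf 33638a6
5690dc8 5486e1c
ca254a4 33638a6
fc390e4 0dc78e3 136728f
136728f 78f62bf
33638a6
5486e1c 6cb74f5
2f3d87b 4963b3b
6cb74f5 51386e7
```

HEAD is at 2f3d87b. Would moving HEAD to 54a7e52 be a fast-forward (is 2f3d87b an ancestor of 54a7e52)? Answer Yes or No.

A fast-forward from 2f3d87b to 54a7e52 is possible iff 2f3d87b is an ancestor of 54a7e52.
Ancestors of 54a7e52: {33638a6, 54a7e52, ca254a4}.
2f3d87b is not among them, so fast-forward is not possible.

No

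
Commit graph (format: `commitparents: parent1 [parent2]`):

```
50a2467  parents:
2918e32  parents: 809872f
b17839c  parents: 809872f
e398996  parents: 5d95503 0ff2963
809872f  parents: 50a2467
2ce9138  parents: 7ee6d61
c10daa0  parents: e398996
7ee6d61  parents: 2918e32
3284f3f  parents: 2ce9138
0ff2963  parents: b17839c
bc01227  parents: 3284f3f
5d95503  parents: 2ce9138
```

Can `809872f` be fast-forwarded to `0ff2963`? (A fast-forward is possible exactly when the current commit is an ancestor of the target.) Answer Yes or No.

A fast-forward from 809872f to 0ff2963 is possible iff 809872f is an ancestor of 0ff2963.
Ancestors of 0ff2963: {0ff2963, 50a2467, 809872f, b17839c}.
809872f is among them, so fast-forward is possible.

Yes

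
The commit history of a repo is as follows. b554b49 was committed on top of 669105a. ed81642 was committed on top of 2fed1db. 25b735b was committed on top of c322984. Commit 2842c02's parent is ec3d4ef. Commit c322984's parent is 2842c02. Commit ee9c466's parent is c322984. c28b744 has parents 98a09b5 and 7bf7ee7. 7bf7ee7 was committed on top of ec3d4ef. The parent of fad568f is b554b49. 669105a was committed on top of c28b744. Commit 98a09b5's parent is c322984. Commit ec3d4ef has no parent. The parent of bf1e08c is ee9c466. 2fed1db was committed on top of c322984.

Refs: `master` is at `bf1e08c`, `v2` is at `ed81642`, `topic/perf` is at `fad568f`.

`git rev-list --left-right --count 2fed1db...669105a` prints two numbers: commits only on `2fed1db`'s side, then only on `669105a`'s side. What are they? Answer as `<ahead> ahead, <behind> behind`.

Reachable from 2fed1db: {2842c02, 2fed1db, c322984, ec3d4ef}.
Reachable from 669105a: {2842c02, 669105a, 7bf7ee7, 98a09b5, c28b744, c322984, ec3d4ef}.
Only in 2fed1db's history (ahead): {2fed1db} — 1.
Only in 669105a's history (behind): {669105a, 7bf7ee7, 98a09b5, c28b744} — 4.

1 ahead, 4 behind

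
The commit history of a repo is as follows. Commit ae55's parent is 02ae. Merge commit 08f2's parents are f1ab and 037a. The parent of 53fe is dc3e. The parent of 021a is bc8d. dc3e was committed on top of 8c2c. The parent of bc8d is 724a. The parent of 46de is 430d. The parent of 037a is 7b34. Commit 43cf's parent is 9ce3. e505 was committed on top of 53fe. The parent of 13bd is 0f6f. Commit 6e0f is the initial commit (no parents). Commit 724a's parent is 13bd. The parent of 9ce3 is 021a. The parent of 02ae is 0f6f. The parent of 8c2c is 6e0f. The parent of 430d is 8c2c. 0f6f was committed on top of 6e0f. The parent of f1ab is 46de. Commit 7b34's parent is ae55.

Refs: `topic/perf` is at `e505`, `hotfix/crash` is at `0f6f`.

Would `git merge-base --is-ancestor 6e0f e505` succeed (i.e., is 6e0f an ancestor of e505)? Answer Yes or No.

Yes

Ancestors of e505 (commits reachable by following parents): {53fe, 6e0f, 8c2c, dc3e, e505}.
6e0f is in that set, so it is an ancestor of e505.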